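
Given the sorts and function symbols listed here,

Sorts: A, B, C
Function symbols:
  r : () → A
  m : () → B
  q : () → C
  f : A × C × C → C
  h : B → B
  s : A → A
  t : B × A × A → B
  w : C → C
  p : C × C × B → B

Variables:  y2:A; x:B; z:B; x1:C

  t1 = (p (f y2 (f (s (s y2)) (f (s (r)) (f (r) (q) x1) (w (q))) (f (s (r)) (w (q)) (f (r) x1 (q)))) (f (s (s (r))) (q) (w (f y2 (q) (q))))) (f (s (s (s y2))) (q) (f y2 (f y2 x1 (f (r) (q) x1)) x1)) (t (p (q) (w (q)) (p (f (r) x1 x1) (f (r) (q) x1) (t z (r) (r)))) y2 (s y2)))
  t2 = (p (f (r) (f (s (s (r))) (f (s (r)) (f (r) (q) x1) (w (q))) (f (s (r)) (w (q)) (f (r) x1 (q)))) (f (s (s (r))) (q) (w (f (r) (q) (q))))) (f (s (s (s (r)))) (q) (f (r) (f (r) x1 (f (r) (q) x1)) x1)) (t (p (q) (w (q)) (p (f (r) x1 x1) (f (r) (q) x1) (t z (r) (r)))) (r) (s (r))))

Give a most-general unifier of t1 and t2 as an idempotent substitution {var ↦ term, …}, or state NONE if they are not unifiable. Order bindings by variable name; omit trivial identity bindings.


{y2 ↦ (r)}


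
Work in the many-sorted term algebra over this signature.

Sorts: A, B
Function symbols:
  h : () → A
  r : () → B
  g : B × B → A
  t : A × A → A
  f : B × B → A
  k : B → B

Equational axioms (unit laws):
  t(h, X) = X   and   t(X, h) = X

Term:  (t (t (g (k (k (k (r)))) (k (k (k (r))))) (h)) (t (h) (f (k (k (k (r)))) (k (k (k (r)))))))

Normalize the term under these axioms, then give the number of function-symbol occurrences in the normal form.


size = 19

1. (t (t (g (k (k (k (r)))) (k (k (k (r))))) (h)) (t (h) (f (k (k (k (r)))) (k (k (k (r)))))))  →  (t (g (k (k (k (r)))) (k (k (k (r))))) (t (h) (f (k (k (k (r)))) (k (k (k (r)))))))
2. (t (g (k (k (k (r)))) (k (k (k (r))))) (t (h) (f (k (k (k (r)))) (k (k (k (r)))))))  →  (t (g (k (k (k (r)))) (k (k (k (r))))) (f (k (k (k (r)))) (k (k (k (r))))))
normal form: (t (g (k (k (k (r)))) (k (k (k (r))))) (f (k (k (k (r)))) (k (k (k (r))))))


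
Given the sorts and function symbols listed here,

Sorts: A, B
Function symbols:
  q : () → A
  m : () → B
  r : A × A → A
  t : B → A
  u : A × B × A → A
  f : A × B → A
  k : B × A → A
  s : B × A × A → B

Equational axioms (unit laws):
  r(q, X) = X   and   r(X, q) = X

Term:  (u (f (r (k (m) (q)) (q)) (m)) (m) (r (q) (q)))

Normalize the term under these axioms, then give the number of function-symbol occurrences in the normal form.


size = 8

1. (u (f (r (k (m) (q)) (q)) (m)) (m) (r (q) (q)))  →  (u (f (k (m) (q)) (m)) (m) (r (q) (q)))
2. (u (f (k (m) (q)) (m)) (m) (r (q) (q)))  →  (u (f (k (m) (q)) (m)) (m) (q))
normal form: (u (f (k (m) (q)) (m)) (m) (q))


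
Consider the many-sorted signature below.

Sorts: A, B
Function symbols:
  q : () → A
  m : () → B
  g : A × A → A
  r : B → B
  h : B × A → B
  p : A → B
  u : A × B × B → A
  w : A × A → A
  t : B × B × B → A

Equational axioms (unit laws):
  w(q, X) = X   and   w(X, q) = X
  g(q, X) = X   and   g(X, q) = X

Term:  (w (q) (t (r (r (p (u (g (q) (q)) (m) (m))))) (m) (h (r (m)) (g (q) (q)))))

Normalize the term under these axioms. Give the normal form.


1. (w (q) (t (r (r (p (u (g (q) (q)) (m) (m))))) (m) (h (r (m)) (g (q) (q)))))  →  (t (r (r (p (u (g (q) (q)) (m) (m))))) (m) (h (r (m)) (g (q) (q))))
2. (t (r (r (p (u (g (q) (q)) (m) (m))))) (m) (h (r (m)) (g (q) (q))))  →  (t (r (r (p (u (q) (m) (m))))) (m) (h (r (m)) (g (q) (q))))
3. (t (r (r (p (u (q) (m) (m))))) (m) (h (r (m)) (g (q) (q))))  →  (t (r (r (p (u (q) (m) (m))))) (m) (h (r (m)) (q)))

normal form = (t (r (r (p (u (q) (m) (m))))) (m) (h (r (m)) (q)))


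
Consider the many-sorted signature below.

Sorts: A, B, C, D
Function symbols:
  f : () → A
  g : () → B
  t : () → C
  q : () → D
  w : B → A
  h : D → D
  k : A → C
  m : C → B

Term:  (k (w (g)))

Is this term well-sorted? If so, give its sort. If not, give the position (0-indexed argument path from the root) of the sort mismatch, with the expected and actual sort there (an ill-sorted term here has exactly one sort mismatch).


    (g) : B
  (w (g)) : A
(k (w (g))) : C

well-sorted; sort = C


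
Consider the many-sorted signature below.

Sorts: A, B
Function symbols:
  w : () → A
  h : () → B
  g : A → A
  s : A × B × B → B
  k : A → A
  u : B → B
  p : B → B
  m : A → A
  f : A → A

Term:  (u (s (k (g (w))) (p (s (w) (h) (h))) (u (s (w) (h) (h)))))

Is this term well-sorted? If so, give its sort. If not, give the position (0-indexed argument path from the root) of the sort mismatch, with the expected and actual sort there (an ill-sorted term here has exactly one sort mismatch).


        (w) : A
      (g (w)) : A
    (k (g (w))) : A
        (w) : A
        (h) : B
        (h) : B
      (s (w) (h) (h)) : B
    (p (s (w) (h) (h))) : B
        (w) : A
        (h) : B
        (h) : B
      (s (w) (h) (h)) : B
    (u (s (w) (h) (h))) : B
  (s (k (g (w))) (p (s (w) (h) (h))) (u (s (w) (h) (h)))) : B
(u (s (k (g (w))) (p (s (w) (h) (h))) (u (s (w) (h) (h))))) : B

well-sorted; sort = B


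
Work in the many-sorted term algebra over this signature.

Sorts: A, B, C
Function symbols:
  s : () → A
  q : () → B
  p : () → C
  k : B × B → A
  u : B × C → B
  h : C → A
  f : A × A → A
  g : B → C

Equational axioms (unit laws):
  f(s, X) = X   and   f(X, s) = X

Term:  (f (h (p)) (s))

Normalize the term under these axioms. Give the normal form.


normal form = (h (p))

1. (f (h (p)) (s))  →  (h (p))


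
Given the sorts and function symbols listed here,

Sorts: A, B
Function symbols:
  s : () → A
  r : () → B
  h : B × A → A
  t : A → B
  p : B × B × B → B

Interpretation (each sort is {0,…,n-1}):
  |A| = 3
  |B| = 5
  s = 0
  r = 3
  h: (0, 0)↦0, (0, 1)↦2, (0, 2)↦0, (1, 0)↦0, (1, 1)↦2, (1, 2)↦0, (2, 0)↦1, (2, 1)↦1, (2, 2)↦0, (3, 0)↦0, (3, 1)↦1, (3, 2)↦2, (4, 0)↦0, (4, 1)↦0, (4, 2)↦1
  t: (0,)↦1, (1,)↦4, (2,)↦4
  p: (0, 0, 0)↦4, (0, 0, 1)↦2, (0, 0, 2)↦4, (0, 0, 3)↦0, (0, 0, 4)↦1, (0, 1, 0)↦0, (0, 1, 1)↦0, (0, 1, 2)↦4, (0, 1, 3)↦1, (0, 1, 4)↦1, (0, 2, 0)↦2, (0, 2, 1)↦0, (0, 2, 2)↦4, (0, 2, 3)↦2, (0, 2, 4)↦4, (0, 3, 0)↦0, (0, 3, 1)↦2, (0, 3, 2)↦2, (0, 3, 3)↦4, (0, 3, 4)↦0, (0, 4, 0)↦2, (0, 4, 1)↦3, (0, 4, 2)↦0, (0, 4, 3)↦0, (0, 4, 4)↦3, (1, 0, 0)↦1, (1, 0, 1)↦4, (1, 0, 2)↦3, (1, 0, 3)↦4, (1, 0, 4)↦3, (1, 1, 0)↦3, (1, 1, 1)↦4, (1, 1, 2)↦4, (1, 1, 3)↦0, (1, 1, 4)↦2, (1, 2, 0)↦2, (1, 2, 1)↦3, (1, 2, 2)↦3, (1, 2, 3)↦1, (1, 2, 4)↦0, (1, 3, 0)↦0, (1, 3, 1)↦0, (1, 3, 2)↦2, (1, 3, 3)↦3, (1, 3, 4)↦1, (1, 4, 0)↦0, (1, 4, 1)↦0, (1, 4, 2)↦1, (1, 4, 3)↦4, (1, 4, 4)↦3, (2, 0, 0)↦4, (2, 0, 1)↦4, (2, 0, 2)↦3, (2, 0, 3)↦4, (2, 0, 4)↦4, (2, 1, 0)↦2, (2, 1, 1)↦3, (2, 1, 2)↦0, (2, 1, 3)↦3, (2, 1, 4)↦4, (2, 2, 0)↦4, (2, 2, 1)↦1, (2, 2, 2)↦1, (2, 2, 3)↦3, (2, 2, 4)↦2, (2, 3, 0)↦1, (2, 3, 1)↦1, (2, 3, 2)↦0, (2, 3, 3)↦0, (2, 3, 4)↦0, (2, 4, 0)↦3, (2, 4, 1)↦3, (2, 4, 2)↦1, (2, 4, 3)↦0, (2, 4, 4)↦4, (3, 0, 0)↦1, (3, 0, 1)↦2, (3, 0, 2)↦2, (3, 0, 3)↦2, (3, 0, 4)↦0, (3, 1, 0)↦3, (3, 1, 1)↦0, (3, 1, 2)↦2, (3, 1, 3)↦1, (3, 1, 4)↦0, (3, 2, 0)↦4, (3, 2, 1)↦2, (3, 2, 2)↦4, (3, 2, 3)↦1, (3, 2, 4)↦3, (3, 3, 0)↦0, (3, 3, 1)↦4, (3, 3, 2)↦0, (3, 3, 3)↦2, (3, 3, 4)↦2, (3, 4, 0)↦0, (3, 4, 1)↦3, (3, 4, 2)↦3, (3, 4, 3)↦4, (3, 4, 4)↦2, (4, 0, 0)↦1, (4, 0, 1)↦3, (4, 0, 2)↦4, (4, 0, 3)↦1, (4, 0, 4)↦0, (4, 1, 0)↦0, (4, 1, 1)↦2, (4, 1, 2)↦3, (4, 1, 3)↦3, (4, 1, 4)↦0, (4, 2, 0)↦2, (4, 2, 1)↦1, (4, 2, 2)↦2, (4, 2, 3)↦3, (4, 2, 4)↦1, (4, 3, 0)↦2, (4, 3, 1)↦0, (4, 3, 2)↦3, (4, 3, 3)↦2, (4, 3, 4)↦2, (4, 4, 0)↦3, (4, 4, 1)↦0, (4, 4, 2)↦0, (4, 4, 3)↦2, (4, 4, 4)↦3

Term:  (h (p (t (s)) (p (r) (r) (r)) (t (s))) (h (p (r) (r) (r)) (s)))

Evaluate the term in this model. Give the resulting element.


value = 1

  s = 0
  (t (s)) = t(0,) = 1
  r = 3
  r = 3
  r = 3
  (p (r) (r) (r)) = p(3, 3, 3) = 2
  s = 0
  (t (s)) = t(0,) = 1
  (p (t (s)) (p (r) (r) (r)) (t (s))) = p(1, 2, 1) = 3
  r = 3
  r = 3
  r = 3
  (p (r) (r) (r)) = p(3, 3, 3) = 2
  s = 0
  (h (p (r) (r) (r)) (s)) = h(2, 0) = 1
  (h (p (t (s)) (p (r) (r) (r)) (t (s))) (h (p (r) (r) (r)) (s))) = h(3, 1) = 1


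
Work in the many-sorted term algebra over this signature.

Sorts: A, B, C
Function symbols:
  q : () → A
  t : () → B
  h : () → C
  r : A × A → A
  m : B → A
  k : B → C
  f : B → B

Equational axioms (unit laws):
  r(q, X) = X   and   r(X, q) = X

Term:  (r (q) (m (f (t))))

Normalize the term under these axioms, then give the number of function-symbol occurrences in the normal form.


size = 3

1. (r (q) (m (f (t))))  →  (m (f (t)))
normal form: (m (f (t)))


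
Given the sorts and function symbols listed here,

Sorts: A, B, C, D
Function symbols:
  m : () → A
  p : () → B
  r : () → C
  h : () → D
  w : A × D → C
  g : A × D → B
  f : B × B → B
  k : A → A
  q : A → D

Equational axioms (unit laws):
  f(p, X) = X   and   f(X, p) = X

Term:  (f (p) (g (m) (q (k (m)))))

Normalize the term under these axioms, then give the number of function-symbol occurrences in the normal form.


size = 5

1. (f (p) (g (m) (q (k (m)))))  →  (g (m) (q (k (m))))
normal form: (g (m) (q (k (m))))


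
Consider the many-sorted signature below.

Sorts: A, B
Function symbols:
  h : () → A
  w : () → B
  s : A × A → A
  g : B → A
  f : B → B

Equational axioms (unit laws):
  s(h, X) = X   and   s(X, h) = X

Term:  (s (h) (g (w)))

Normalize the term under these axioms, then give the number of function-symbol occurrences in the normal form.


1. (s (h) (g (w)))  →  (g (w))
normal form: (g (w))

size = 2


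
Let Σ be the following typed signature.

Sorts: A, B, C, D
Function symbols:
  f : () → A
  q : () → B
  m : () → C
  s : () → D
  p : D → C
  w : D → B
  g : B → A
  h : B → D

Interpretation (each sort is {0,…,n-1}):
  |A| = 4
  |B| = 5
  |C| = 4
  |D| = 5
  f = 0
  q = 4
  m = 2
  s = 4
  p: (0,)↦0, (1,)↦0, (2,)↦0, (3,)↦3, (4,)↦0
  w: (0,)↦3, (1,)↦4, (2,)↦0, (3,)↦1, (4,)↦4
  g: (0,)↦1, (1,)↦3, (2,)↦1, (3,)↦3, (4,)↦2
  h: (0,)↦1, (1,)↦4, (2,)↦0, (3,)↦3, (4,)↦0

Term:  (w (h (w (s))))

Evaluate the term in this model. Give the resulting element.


  s = 4
  (w (s)) = w(4,) = 4
  (h (w (s))) = h(4,) = 0
  (w (h (w (s)))) = w(0,) = 3

value = 3


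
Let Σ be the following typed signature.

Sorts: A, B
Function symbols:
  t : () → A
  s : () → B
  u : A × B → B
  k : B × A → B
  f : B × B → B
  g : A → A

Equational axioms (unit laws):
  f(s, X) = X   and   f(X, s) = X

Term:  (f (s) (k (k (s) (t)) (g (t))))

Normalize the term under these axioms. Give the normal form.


1. (f (s) (k (k (s) (t)) (g (t))))  →  (k (k (s) (t)) (g (t)))

normal form = (k (k (s) (t)) (g (t)))


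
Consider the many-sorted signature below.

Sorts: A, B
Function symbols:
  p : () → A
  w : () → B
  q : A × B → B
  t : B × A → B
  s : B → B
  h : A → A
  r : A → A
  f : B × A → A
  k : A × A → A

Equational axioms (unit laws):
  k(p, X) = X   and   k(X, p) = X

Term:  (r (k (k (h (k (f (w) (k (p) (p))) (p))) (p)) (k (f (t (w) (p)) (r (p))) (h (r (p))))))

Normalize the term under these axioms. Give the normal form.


normal form = (r (k (h (f (w) (p))) (k (f (t (w) (p)) (r (p))) (h (r (p))))))

1. (r (k (k (h (k (f (w) (k (p) (p))) (p))) (p)) (k (f (t (w) (p)) (r (p))) (h (r (p))))))  →  (r (k (h (k (f (w) (k (p) (p))) (p))) (k (f (t (w) (p)) (r (p))) (h (r (p))))))
2. (r (k (h (k (f (w) (k (p) (p))) (p))) (k (f (t (w) (p)) (r (p))) (h (r (p))))))  →  (r (k (h (f (w) (k (p) (p)))) (k (f (t (w) (p)) (r (p))) (h (r (p))))))
3. (r (k (h (f (w) (k (p) (p)))) (k (f (t (w) (p)) (r (p))) (h (r (p))))))  →  (r (k (h (f (w) (p))) (k (f (t (w) (p)) (r (p))) (h (r (p))))))


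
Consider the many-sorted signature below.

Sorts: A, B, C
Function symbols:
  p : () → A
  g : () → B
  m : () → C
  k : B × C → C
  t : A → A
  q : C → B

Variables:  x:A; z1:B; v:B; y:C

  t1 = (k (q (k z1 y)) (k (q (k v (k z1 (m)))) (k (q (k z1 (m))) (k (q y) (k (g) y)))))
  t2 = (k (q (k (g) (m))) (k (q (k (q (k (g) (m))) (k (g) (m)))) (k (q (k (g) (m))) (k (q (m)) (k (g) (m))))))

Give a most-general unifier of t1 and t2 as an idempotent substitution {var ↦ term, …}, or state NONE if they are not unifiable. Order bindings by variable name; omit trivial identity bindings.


{v ↦ (q (k (g) (m))), y ↦ (m), z1 ↦ (g)}


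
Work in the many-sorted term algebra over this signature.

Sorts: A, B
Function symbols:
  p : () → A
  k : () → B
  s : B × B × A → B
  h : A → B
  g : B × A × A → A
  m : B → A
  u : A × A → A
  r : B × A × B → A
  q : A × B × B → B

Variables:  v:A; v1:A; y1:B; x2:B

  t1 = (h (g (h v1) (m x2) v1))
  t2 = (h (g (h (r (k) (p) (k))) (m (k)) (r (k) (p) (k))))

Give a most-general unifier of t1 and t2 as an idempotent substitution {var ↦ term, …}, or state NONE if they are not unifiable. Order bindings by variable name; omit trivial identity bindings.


{v1 ↦ (r (k) (p) (k)), x2 ↦ (k)}


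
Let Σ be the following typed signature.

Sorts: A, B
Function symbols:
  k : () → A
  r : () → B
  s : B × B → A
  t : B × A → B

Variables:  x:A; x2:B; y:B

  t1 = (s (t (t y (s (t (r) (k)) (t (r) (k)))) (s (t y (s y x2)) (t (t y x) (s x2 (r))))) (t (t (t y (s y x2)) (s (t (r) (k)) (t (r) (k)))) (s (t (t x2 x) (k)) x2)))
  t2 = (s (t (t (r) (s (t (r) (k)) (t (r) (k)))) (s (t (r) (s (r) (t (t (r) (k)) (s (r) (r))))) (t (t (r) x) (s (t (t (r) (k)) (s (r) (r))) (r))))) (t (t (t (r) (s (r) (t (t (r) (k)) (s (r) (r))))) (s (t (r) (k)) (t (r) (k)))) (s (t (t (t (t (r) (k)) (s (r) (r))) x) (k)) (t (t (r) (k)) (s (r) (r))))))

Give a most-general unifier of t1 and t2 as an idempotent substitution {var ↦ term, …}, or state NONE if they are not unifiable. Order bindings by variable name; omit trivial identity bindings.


{x2 ↦ (t (t (r) (k)) (s (r) (r))), y ↦ (r)}


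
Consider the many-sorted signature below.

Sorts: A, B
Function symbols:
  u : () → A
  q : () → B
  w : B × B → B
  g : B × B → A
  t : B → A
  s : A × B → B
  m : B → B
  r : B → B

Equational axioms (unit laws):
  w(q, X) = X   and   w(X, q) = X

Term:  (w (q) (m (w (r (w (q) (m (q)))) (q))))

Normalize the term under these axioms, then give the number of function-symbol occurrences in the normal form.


1. (w (q) (m (w (r (w (q) (m (q)))) (q))))  →  (m (w (r (w (q) (m (q)))) (q)))
2. (m (w (r (w (q) (m (q)))) (q)))  →  (m (r (w (q) (m (q)))))
3. (m (r (w (q) (m (q)))))  →  (m (r (m (q))))
normal form: (m (r (m (q))))

size = 4


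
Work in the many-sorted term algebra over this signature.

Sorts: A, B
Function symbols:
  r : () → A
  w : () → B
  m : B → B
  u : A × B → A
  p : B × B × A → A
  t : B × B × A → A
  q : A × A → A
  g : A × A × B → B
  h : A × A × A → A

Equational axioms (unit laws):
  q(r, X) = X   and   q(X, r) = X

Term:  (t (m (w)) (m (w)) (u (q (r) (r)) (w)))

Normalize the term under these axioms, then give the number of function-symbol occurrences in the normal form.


size = 8

1. (t (m (w)) (m (w)) (u (q (r) (r)) (w)))  →  (t (m (w)) (m (w)) (u (r) (w)))
normal form: (t (m (w)) (m (w)) (u (r) (w)))


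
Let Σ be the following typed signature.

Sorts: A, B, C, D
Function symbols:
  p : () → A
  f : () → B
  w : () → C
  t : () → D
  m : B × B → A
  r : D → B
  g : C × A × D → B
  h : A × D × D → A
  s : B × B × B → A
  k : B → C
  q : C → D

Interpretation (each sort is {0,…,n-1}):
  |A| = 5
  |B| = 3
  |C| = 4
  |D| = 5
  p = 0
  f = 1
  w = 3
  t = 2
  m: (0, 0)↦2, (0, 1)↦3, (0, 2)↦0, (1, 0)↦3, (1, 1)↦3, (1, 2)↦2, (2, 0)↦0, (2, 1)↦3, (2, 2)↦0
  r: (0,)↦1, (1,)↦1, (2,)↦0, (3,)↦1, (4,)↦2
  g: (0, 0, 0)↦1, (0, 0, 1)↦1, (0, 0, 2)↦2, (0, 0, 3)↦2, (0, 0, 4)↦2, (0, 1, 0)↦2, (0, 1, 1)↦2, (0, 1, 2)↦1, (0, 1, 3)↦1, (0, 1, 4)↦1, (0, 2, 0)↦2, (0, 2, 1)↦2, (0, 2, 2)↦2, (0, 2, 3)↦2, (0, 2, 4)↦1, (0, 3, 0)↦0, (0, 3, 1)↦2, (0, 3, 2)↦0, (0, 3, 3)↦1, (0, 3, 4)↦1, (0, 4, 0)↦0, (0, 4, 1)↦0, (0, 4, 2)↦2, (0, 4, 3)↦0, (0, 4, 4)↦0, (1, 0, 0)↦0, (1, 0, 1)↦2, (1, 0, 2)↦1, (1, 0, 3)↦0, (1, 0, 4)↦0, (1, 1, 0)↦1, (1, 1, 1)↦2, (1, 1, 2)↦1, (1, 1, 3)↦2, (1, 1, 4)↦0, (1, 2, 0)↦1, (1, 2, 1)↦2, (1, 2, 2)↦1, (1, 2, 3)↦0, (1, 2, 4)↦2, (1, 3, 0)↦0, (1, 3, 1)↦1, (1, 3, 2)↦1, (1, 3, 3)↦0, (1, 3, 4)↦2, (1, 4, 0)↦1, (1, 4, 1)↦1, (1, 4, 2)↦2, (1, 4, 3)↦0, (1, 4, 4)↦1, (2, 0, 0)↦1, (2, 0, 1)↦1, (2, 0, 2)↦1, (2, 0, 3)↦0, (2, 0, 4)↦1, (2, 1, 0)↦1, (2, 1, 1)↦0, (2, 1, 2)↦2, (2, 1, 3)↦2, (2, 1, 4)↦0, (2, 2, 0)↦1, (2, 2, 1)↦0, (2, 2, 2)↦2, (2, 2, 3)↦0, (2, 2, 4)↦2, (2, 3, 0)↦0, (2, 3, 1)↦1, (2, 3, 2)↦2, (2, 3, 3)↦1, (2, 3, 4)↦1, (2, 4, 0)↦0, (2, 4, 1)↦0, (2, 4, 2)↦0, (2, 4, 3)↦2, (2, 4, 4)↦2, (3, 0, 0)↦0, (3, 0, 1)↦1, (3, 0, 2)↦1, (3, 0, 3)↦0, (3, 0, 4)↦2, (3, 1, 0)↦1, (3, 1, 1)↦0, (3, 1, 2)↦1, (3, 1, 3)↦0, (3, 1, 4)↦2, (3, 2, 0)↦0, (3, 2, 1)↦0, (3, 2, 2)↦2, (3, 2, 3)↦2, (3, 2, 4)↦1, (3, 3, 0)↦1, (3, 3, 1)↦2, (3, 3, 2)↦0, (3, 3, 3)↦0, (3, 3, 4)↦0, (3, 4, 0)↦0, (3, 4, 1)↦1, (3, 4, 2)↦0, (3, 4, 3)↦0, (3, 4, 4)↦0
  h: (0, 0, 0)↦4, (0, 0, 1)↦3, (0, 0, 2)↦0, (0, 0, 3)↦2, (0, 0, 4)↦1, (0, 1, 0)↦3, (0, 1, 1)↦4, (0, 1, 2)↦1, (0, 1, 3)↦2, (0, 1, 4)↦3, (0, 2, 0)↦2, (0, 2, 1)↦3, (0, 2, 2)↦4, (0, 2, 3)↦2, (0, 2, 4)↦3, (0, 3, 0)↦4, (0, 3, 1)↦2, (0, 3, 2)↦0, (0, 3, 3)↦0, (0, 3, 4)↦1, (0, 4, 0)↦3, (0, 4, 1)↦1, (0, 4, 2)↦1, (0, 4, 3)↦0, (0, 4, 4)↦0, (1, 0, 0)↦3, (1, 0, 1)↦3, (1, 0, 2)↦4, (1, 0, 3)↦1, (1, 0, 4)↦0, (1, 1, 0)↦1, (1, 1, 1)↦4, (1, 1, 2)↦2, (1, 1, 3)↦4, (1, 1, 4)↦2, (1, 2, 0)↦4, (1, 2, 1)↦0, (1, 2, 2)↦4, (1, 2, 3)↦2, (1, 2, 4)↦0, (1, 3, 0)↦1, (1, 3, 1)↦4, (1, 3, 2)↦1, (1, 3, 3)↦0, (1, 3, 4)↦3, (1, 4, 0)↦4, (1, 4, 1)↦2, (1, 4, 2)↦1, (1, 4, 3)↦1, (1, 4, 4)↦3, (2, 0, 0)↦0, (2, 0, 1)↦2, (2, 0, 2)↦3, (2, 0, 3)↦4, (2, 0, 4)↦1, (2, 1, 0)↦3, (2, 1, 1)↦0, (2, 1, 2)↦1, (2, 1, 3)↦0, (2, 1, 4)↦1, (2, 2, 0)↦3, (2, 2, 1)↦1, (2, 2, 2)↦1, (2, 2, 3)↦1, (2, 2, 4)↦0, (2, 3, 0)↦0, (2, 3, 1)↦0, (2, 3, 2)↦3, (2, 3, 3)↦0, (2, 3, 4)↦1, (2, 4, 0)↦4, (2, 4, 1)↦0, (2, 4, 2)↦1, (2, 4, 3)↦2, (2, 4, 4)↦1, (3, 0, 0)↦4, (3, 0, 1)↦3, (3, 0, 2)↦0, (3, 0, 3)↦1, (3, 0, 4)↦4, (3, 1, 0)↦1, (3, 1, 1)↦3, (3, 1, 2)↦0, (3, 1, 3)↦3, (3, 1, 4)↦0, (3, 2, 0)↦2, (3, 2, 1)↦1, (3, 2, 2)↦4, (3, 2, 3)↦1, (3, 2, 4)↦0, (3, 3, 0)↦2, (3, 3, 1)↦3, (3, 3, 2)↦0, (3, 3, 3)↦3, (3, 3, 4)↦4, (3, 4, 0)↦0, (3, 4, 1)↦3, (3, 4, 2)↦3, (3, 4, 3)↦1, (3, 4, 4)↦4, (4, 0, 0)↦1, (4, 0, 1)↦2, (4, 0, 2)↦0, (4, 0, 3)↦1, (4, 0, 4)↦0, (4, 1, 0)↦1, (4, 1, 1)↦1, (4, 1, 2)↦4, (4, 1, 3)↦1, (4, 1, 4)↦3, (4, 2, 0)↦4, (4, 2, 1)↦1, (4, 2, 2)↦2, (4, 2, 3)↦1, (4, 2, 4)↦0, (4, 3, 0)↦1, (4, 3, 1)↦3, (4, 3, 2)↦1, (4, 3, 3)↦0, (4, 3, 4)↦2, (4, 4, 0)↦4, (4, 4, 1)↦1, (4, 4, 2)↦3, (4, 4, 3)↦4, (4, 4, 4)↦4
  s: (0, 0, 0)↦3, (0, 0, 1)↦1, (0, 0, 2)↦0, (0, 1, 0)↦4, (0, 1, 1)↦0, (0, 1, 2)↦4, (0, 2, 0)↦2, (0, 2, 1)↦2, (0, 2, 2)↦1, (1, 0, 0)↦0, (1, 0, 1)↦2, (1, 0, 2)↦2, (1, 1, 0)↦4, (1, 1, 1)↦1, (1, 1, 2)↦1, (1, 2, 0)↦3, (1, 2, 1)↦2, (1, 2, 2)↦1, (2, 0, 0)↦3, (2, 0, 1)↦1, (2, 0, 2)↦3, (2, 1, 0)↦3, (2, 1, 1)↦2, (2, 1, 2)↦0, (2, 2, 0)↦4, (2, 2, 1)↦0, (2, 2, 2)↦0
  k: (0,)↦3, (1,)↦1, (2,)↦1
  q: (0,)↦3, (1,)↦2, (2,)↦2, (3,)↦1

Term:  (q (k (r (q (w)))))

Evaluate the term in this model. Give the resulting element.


  w = 3
  (q (w)) = q(3,) = 1
  (r (q (w))) = r(1,) = 1
  (k (r (q (w)))) = k(1,) = 1
  (q (k (r (q (w))))) = q(1,) = 2

value = 2


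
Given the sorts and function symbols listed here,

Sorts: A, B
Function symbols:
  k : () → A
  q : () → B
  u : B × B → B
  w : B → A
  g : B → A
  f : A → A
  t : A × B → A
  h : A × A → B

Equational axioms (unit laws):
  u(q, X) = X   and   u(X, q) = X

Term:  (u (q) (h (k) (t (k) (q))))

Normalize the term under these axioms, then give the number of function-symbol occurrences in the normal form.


1. (u (q) (h (k) (t (k) (q))))  →  (h (k) (t (k) (q)))
normal form: (h (k) (t (k) (q)))

size = 5


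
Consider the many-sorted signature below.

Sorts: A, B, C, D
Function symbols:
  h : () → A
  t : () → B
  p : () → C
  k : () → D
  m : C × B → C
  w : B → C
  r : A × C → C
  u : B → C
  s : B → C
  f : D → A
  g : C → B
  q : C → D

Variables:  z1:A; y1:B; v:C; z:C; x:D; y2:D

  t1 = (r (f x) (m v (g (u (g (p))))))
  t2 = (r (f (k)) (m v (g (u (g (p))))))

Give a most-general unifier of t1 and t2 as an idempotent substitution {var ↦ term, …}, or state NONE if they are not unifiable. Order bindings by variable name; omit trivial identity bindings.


{x ↦ (k)}


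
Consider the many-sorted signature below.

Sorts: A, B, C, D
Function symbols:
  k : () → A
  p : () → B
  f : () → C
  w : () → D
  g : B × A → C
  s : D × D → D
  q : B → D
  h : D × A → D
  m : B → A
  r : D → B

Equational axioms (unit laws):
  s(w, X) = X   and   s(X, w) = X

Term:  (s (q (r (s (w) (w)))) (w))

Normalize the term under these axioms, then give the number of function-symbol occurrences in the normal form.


1. (s (q (r (s (w) (w)))) (w))  →  (q (r (s (w) (w))))
2. (q (r (s (w) (w))))  →  (q (r (w)))
normal form: (q (r (w)))

size = 3


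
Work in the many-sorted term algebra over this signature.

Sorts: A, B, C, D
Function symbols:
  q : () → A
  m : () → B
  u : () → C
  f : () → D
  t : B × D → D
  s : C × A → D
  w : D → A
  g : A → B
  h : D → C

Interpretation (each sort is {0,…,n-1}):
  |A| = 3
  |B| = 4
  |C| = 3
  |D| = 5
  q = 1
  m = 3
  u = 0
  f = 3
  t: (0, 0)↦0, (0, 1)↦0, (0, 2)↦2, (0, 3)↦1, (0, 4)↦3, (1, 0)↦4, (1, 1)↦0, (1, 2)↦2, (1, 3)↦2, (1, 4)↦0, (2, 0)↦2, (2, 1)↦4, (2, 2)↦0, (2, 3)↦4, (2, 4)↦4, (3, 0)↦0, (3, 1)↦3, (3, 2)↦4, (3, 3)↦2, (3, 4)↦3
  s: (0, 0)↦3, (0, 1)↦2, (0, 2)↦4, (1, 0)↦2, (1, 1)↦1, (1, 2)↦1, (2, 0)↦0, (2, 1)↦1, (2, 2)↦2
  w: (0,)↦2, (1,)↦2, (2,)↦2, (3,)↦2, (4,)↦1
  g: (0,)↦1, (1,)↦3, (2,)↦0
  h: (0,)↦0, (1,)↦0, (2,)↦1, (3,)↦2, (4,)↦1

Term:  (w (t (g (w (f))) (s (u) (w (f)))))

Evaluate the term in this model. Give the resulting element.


value = 2

  f = 3
  (w (f)) = w(3,) = 2
  (g (w (f))) = g(2,) = 0
  u = 0
  f = 3
  (w (f)) = w(3,) = 2
  (s (u) (w (f))) = s(0, 2) = 4
  (t (g (w (f))) (s (u) (w (f)))) = t(0, 4) = 3
  (w (t (g (w (f))) (s (u) (w (f))))) = w(3,) = 2


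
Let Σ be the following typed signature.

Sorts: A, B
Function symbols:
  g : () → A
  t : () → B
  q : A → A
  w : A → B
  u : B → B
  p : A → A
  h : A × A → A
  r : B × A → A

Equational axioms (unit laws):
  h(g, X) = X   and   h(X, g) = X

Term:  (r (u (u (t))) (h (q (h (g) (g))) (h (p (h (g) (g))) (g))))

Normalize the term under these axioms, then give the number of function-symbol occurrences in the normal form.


1. (r (u (u (t))) (h (q (h (g) (g))) (h (p (h (g) (g))) (g))))  →  (r (u (u (t))) (h (q (g)) (h (p (h (g) (g))) (g))))
2. (r (u (u (t))) (h (q (g)) (h (p (h (g) (g))) (g))))  →  (r (u (u (t))) (h (q (g)) (p (h (g) (g)))))
3. (r (u (u (t))) (h (q (g)) (p (h (g) (g)))))  →  (r (u (u (t))) (h (q (g)) (p (g))))
normal form: (r (u (u (t))) (h (q (g)) (p (g))))

size = 9


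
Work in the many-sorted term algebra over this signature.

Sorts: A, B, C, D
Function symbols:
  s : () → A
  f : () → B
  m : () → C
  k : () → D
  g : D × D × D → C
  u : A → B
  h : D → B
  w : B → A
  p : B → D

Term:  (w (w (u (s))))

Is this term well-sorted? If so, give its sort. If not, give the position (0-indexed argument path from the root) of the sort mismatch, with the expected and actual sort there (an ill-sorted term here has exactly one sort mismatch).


      (s) : A
    (u (s)) : B
  (w (u (s))) : A
(w (w (u (s)))) : ✗ arg 0 at [0] has sort A, expected B

ill-sorted at position [0]: expected B, got A


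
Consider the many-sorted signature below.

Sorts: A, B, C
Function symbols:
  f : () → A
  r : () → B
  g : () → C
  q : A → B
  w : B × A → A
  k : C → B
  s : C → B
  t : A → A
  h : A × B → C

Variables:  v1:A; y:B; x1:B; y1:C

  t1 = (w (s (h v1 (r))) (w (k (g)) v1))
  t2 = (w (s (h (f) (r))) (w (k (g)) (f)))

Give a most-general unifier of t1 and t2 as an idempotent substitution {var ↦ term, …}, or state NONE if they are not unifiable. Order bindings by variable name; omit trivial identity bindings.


{v1 ↦ (f)}


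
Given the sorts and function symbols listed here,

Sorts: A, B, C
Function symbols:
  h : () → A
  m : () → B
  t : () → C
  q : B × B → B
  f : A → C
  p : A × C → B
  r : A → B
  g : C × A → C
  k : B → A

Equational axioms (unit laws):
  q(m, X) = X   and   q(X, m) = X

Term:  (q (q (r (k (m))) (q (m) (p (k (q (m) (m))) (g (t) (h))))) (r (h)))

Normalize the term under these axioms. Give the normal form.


normal form = (q (q (r (k (m))) (p (k (m)) (g (t) (h)))) (r (h)))

1. (q (q (r (k (m))) (q (m) (p (k (q (m) (m))) (g (t) (h))))) (r (h)))  →  (q (q (r (k (m))) (p (k (q (m) (m))) (g (t) (h)))) (r (h)))
2. (q (q (r (k (m))) (p (k (q (m) (m))) (g (t) (h)))) (r (h)))  →  (q (q (r (k (m))) (p (k (m)) (g (t) (h)))) (r (h)))


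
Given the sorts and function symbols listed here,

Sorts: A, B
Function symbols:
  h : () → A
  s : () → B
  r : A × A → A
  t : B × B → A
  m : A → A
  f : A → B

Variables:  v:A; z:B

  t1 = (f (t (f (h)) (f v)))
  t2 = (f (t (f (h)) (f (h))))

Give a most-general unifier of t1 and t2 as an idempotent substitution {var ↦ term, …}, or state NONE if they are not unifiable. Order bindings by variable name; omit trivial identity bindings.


{v ↦ (h)}


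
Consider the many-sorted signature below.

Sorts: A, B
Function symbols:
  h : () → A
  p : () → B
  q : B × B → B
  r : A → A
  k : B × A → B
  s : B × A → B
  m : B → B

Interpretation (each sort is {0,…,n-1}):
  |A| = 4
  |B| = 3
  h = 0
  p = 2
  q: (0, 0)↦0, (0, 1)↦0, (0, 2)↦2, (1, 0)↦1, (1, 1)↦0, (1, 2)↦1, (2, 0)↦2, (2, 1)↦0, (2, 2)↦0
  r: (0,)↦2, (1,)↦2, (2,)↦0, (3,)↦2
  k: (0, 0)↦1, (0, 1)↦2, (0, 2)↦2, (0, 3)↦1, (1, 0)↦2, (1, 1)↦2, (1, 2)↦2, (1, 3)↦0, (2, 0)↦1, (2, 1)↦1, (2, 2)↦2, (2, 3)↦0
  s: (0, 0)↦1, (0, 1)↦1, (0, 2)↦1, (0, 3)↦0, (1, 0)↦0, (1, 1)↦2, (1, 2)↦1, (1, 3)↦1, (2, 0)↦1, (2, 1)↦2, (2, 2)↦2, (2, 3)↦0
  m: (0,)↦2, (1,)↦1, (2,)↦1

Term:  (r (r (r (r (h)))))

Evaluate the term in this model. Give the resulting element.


  h = 0
  (r (h)) = r(0,) = 2
  (r (r (h))) = r(2,) = 0
  (r (r (r (h)))) = r(0,) = 2
  (r (r (r (r (h))))) = r(2,) = 0

value = 0


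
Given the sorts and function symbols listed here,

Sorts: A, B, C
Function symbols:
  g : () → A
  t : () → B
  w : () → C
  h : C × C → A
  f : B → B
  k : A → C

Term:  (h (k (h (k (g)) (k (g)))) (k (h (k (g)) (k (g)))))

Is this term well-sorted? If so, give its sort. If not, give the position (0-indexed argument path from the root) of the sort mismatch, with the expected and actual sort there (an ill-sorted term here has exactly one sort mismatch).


well-sorted; sort = A

        (g) : A
      (k (g)) : C
        (g) : A
      (k (g)) : C
    (h (k (g)) (k (g))) : A
  (k (h (k (g)) (k (g)))) : C
        (g) : A
      (k (g)) : C
        (g) : A
      (k (g)) : C
    (h (k (g)) (k (g))) : A
  (k (h (k (g)) (k (g)))) : C
(h (k (h (k (g)) (k (g)))) (k (h (k (g)) (k (g))))) : A


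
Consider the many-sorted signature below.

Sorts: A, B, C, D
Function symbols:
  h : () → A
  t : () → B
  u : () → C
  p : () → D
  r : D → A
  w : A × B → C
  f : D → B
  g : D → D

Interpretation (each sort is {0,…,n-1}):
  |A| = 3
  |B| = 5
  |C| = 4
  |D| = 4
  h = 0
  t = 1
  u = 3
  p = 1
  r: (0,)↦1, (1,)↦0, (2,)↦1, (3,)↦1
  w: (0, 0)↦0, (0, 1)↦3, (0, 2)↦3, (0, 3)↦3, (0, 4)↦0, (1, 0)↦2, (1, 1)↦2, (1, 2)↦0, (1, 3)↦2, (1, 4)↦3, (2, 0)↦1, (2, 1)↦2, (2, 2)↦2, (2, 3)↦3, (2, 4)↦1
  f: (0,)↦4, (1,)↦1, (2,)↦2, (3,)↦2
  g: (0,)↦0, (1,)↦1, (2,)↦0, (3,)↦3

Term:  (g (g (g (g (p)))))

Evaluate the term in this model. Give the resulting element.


value = 1

  p = 1
  (g (p)) = g(1,) = 1
  (g (g (p))) = g(1,) = 1
  (g (g (g (p)))) = g(1,) = 1
  (g (g (g (g (p))))) = g(1,) = 1


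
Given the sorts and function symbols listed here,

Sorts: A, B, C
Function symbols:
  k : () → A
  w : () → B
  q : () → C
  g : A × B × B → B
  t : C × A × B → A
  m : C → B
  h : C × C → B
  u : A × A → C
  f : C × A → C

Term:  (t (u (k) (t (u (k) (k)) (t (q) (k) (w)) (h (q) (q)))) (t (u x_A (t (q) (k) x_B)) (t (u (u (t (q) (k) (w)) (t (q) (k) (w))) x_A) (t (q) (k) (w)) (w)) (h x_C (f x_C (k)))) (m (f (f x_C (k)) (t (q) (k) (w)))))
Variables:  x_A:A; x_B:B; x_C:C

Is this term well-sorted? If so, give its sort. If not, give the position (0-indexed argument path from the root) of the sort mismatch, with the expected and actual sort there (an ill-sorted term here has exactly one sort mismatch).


ill-sorted at position [1, 1, 0, 0]: expected A, got C

    (k) : A
        (k) : A
        (k) : A
      (u (k) (k)) : C
        (q) : C
        (k) : A
        (w) : B
      (t (q) (k) (w)) : A
        (q) : C
        (q) : C
      (h (q) (q)) : B
    (t (u (k) (k)) (t (q) (k) (w)) (h (q) (q))) : A
  (u (k) (t (u (k) (k)) (t (q) (k) (w)) (h (q) (q)))) : C
      x_A : A
        (q) : C
        (k) : A
        x_B : B
      (t (q) (k) x_B) : A
    (u x_A (t (q) (k) x_B)) : C
            (q) : C
            (k) : A
            (w) : B
          (t (q) (k) (w)) : A
            (q) : C
            (k) : A
            (w) : B
          (t (q) (k) (w)) : A
        (u (t (q) (k) (w)) (t (q) (k) (w))) : C
        x_A : A
      (u (u (t (q) (k) (w)) (t (q) (k) (w))) x_A) : ✗ arg 0 at [1, 1, 0, 0] has sort C, expected A
        (q) : C
        (k) : A
        (w) : B
      (t (q) (k) (w)) : A
      (w) : B
      x_C : C
        x_C : C
        (k) : A
      (f x_C (k)) : C
    (h x_C (f x_C (k))) : B
        x_C : C
        (k) : A
      (f x_C (k)) : C
        (q) : C
        (k) : A
        (w) : B
      (t (q) (k) (w)) : A
    (f (f x_C (k)) (t (q) (k) (w))) : C
  (m (f (f x_C (k)) (t (q) (k) (w)))) : B


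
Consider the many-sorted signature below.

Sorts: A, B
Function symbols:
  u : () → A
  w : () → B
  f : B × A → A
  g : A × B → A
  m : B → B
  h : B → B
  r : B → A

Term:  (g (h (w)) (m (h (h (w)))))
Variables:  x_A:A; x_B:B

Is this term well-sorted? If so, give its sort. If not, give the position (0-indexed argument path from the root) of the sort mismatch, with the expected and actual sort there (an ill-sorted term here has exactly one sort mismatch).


    (w) : B
  (h (w)) : B
        (w) : B
      (h (w)) : B
    (h (h (w))) : B
  (m (h (h (w)))) : B
(g (h (w)) (m (h (h (w))))) : ✗ arg 0 at [0] has sort B, expected A

ill-sorted at position [0]: expected A, got B


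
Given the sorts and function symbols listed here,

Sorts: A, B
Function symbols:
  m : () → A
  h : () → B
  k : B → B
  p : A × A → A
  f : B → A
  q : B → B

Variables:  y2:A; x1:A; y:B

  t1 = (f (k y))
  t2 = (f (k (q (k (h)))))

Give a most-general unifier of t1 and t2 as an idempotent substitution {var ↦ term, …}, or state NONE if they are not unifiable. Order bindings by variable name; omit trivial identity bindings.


{y ↦ (q (k (h)))}


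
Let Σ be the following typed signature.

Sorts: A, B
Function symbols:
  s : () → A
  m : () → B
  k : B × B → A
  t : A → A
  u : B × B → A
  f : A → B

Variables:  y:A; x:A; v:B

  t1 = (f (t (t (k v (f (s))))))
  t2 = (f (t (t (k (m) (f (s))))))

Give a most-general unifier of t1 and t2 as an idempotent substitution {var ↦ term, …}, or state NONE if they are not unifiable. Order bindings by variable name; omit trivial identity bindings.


{v ↦ (m)}


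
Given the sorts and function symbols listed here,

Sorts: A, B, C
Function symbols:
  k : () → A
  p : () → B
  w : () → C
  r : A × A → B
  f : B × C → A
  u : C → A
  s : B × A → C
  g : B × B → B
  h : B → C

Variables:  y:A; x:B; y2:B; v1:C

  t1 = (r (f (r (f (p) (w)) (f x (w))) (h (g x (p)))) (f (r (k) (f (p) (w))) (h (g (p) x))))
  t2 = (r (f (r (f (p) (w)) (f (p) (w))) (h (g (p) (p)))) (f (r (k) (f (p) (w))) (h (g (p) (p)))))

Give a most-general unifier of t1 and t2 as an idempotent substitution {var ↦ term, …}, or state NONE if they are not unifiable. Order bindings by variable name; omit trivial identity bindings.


{x ↦ (p)}


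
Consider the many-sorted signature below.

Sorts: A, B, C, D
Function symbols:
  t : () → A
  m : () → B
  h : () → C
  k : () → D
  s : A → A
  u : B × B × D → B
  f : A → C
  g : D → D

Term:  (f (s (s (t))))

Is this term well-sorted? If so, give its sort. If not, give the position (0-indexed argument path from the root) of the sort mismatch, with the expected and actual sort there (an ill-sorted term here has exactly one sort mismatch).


well-sorted; sort = C

      (t) : A
    (s (t)) : A
  (s (s (t))) : A
(f (s (s (t)))) : C


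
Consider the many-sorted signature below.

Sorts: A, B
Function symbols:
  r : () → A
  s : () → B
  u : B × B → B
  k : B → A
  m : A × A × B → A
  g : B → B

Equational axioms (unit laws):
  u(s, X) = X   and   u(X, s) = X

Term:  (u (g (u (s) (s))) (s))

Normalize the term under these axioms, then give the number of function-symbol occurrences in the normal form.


1. (u (g (u (s) (s))) (s))  →  (g (u (s) (s)))
2. (g (u (s) (s)))  →  (g (s))
normal form: (g (s))

size = 2


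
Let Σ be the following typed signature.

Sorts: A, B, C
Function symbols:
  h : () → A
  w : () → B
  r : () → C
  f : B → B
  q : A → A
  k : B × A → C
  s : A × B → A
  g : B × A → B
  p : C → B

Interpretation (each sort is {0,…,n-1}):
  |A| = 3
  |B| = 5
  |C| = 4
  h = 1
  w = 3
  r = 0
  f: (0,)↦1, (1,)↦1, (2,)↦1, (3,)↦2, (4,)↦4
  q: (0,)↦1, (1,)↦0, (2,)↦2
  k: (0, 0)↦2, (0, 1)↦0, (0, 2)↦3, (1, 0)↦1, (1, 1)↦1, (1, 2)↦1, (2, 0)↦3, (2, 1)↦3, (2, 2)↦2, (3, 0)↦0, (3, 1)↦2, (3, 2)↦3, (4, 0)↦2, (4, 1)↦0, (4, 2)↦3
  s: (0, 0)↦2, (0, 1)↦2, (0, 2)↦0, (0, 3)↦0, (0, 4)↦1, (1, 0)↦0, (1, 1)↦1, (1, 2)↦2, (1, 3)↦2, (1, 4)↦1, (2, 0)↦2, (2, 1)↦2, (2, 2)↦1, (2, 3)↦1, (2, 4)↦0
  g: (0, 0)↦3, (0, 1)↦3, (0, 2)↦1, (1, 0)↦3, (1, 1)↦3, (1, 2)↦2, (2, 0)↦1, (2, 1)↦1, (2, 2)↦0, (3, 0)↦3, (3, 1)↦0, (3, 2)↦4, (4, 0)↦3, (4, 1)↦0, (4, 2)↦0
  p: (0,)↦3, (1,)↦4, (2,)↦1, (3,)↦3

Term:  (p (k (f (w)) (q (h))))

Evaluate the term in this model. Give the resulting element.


value = 3

  w = 3
  (f (w)) = f(3,) = 2
  h = 1
  (q (h)) = q(1,) = 0
  (k (f (w)) (q (h))) = k(2, 0) = 3
  (p (k (f (w)) (q (h)))) = p(3,) = 3


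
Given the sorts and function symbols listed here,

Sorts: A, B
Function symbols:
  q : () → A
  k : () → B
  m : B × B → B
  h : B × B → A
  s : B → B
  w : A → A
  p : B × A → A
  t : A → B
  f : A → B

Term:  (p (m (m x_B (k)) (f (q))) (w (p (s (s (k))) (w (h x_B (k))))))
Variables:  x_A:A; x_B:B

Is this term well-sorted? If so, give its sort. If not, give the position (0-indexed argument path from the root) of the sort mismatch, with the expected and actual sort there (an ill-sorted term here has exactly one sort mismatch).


well-sorted; sort = A

      x_B : B
      (k) : B
    (m x_B (k)) : B
      (q) : A
    (f (q)) : B
  (m (m x_B (k)) (f (q))) : B
          (k) : B
        (s (k)) : B
      (s (s (k))) : B
          x_B : B
          (k) : B
        (h x_B (k)) : A
      (w (h x_B (k))) : A
    (p (s (s (k))) (w (h x_B (k)))) : A
  (w (p (s (s (k))) (w (h x_B (k))))) : A
(p (m (m x_B (k)) (f (q))) (w (p (s (s (k))) (w (h x_B (k)))))) : A


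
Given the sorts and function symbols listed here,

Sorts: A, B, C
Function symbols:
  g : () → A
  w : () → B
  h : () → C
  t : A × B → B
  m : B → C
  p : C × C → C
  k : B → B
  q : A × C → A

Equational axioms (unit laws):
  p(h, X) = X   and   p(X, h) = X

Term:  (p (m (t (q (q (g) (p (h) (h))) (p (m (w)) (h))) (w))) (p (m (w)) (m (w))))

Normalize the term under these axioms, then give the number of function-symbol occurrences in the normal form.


size = 15

1. (p (m (t (q (q (g) (p (h) (h))) (p (m (w)) (h))) (w))) (p (m (w)) (m (w))))  →  (p (m (t (q (q (g) (h)) (p (m (w)) (h))) (w))) (p (m (w)) (m (w))))
2. (p (m (t (q (q (g) (h)) (p (m (w)) (h))) (w))) (p (m (w)) (m (w))))  →  (p (m (t (q (q (g) (h)) (m (w))) (w))) (p (m (w)) (m (w))))
normal form: (p (m (t (q (q (g) (h)) (m (w))) (w))) (p (m (w)) (m (w))))


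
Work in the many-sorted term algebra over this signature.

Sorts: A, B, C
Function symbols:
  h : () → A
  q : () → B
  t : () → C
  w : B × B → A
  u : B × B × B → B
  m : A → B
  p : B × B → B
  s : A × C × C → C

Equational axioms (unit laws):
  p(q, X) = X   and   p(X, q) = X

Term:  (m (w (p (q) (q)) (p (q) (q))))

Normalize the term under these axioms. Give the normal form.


1. (m (w (p (q) (q)) (p (q) (q))))  →  (m (w (q) (p (q) (q))))
2. (m (w (q) (p (q) (q))))  →  (m (w (q) (q)))

normal form = (m (w (q) (q)))


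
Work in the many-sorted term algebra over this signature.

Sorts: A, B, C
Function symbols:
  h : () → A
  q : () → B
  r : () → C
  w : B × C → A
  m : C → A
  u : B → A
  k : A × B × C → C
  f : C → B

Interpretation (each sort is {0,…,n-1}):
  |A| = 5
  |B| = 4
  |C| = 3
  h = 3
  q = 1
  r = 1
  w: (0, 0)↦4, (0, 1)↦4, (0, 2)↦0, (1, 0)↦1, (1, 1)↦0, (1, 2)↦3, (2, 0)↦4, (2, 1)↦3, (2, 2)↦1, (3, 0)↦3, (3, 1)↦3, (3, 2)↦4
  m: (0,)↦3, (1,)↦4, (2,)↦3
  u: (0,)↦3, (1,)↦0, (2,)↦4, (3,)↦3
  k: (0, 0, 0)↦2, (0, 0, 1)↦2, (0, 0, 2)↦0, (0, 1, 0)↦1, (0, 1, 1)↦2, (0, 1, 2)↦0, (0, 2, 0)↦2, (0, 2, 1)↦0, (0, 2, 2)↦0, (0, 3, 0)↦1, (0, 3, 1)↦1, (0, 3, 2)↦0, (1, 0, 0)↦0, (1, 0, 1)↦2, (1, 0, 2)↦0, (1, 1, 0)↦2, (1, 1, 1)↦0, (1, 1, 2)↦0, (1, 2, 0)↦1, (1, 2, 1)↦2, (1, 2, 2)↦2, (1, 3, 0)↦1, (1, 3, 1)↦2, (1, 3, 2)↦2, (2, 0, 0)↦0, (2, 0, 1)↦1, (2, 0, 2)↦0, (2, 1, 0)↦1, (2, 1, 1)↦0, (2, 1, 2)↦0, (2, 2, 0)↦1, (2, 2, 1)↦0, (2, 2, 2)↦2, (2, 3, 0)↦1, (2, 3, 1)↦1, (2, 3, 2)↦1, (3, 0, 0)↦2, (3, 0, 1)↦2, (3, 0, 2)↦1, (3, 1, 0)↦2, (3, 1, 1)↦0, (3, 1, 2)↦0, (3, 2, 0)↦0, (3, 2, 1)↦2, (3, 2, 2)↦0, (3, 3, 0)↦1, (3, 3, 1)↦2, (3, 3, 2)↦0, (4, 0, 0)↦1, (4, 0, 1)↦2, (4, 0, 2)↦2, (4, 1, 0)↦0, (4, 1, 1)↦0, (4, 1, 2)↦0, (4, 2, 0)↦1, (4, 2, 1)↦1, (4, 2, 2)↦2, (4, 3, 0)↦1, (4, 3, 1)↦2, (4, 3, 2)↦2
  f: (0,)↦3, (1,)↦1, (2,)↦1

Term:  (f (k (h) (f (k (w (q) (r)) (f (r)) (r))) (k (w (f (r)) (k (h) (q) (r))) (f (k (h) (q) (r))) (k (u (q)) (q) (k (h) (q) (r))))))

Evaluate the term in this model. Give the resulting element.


value = 3

  h = 3
  q = 1
  r = 1
  (w (q) (r)) = w(1, 1) = 0
  r = 1
  (f (r)) = f(1,) = 1
  r = 1
  (k (w (q) (r)) (f (r)) (r)) = k(0, 1, 1) = 2
  (f (k (w (q) (r)) (f (r)) (r))) = f(2,) = 1
  r = 1
  (f (r)) = f(1,) = 1
  h = 3
  q = 1
  r = 1
  (k (h) (q) (r)) = k(3, 1, 1) = 0
  (w (f (r)) (k (h) (q) (r))) = w(1, 0) = 1
  h = 3
  q = 1
  r = 1
  (k (h) (q) (r)) = k(3, 1, 1) = 0
  (f (k (h) (q) (r))) = f(0,) = 3
  q = 1
  (u (q)) = u(1,) = 0
  q = 1
  h = 3
  q = 1
  r = 1
  (k (h) (q) (r)) = k(3, 1, 1) = 0
  (k (u (q)) (q) (k (h) (q) (r))) = k(0, 1, 0) = 1
  (k (w (f (r)) (k (h) (q) (r))) (f (k (h) (q) (r))) (k (u (q)) (q) (k (h) (q) (r)))) = k(1, 3, 1) = 2
  (k (h) (f (k (w (q) (r)) (f (r)) (r))) (k (w (f (r)) (k (h) (q) (r))) (f (k (h) (q) (r))) (k (u (q)) (q) (k (h) (q) (r))))) = k(3, 1, 2) = 0
  (f (k (h) (f (k (w (q) (r)) (f (r)) (r))) (k (w (f (r)) (k (h) (q) (r))) (f (k (h) (q) (r))) (k (u (q)) (q) (k (h) (q) (r)))))) = f(0,) = 3
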